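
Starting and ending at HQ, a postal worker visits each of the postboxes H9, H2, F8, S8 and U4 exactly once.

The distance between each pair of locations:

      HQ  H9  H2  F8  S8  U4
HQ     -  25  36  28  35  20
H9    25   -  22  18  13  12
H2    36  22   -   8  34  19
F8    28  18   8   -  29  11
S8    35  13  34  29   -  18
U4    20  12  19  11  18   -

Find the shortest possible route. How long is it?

HQ → H9 → H2 → F8 → S8 → U4 → HQ: 25+22+8+29+18+20 = 122
HQ → H9 → H2 → F8 → U4 → S8 → HQ: 25+22+8+11+18+35 = 119
HQ → H9 → H2 → S8 → F8 → U4 → HQ: 25+22+34+29+11+20 = 141
HQ → H9 → H2 → S8 → U4 → F8 → HQ: 25+22+34+18+11+28 = 138
HQ → H9 → H2 → U4 → F8 → S8 → HQ: 25+22+19+11+29+35 = 141
HQ → H9 → H2 → U4 → S8 → F8 → HQ: 25+22+19+18+29+28 = 141
HQ → H9 → F8 → H2 → S8 → U4 → HQ: 25+18+8+34+18+20 = 123
HQ → H9 → F8 → H2 → U4 → S8 → HQ: 25+18+8+19+18+35 = 123
HQ → H9 → F8 → S8 → H2 → U4 → HQ: 25+18+29+34+19+20 = 145
HQ → H9 → F8 → S8 → U4 → H2 → HQ: 25+18+29+18+19+36 = 145
HQ → H9 → F8 → U4 → H2 → S8 → HQ: 25+18+11+19+34+35 = 142
HQ → H9 → F8 → U4 → S8 → H2 → HQ: 25+18+11+18+34+36 = 142
HQ → H9 → S8 → H2 → F8 → U4 → HQ: 25+13+34+8+11+20 = 111
HQ → H9 → S8 → H2 → U4 → F8 → HQ: 25+13+34+19+11+28 = 130
… (46 more)
HQ → F8 → H2 → H9 → S8 → U4 → HQ: 28+8+22+13+18+20 = 109  ← best
The minimum is 109.
One optimal route: HQ → F8 → H2 → H9 → S8 → U4 → HQ (or its reverse).

109 — the shortest possible round trip.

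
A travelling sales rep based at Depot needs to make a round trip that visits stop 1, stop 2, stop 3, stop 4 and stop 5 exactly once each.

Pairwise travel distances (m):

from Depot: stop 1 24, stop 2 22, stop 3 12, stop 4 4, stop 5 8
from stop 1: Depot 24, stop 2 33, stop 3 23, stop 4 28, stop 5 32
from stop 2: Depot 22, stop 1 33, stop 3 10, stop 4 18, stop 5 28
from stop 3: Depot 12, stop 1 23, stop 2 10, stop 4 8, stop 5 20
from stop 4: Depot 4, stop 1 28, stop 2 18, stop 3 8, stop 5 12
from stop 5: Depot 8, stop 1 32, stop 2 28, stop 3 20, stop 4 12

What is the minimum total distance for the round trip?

Minimum total distance: 95 m.

With 5 stops there are 5!/2 = 60 distinct round trips (a route and its reverse cost the same).
Depot-stop 1-stop 2-stop 3-stop 4-stop 5-Depot: 24+33+10+8+12+8 = 95
Depot-stop 1-stop 2-stop 3-stop 5-stop 4-Depot: 24+33+10+20+12+4 = 103
Depot-stop 1-stop 2-stop 4-stop 3-stop 5-Depot: 24+33+18+8+20+8 = 111
Depot-stop 1-stop 2-stop 4-stop 5-stop 3-Depot: 24+33+18+12+20+12 = 119
Depot-stop 1-stop 2-stop 5-stop 3-stop 4-Depot: 24+33+28+20+8+4 = 117
Depot-stop 1-stop 2-stop 5-stop 4-stop 3-Depot: 24+33+28+12+8+12 = 117
Depot-stop 1-stop 3-stop 2-stop 4-stop 5-Depot: 24+23+10+18+12+8 = 95
Depot-stop 1-stop 3-stop 2-stop 5-stop 4-Depot: 24+23+10+28+12+4 = 101
Depot-stop 1-stop 3-stop 4-stop 2-stop 5-Depot: 24+23+8+18+28+8 = 109
Depot-stop 1-stop 3-stop 4-stop 5-stop 2-Depot: 24+23+8+12+28+22 = 117
Depot-stop 1-stop 3-stop 5-stop 2-stop 4-Depot: 24+23+20+28+18+4 = 117
Depot-stop 1-stop 3-stop 5-stop 4-stop 2-Depot: 24+23+20+12+18+22 = 119
Depot-stop 1-stop 4-stop 2-stop 3-stop 5-Depot: 24+28+18+10+20+8 = 108
Depot-stop 1-stop 4-stop 2-stop 5-stop 3-Depot: 24+28+18+28+20+12 = 130
… (46 more)
The minimum is 95.
One optimal route: Depot → stop 1 → stop 2 → stop 3 → stop 4 → stop 5 → Depot (or its reverse).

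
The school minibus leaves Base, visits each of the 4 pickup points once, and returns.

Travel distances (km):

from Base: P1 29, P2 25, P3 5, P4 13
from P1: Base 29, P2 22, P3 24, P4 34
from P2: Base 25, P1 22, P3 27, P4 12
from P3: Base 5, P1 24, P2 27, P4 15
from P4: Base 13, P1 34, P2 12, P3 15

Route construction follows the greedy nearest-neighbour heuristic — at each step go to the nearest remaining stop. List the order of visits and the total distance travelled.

At Base the remaining stops are P3 5, P4 13, P2 25, P1 29; go to P3.
At P3 the remaining stops are P4 15, P1 24, P2 27; go to P4.
At P4 the remaining stops are P2 12, P1 34; go to P2.
At P2 the remaining stops are P1 22; go to P1.
Return P1→Base: 29.
Total = 5 + 15 + 12 + 22 + 29 = 83.

Nearest-neighbour total = 83 km; route Base → P3 → P4 → P2 → P1 → Base.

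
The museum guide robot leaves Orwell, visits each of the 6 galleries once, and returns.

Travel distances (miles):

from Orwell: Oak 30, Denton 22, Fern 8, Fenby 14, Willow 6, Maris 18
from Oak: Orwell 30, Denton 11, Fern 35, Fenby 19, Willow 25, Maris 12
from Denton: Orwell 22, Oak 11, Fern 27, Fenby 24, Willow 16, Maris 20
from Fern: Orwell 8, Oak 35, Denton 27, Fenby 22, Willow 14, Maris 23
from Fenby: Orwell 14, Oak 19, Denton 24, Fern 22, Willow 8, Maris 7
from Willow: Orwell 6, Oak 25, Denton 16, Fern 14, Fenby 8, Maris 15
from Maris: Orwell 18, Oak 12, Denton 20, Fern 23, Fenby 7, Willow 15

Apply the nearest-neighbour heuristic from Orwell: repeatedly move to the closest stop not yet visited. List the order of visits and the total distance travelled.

79 miles along Orwell → Willow → Fenby → Maris → Oak → Denton → Fern → Orwell.

From Orwell: distances to unvisited — Willow=6, Fern=8, Fenby=14, Maris=18, Denton=22, Oak=30. Nearest is Willow (6).
From Willow: distances to unvisited — Fenby=8, Fern=14, Maris=15, Denton=16, Oak=25. Nearest is Fenby (8).
From Fenby: distances to unvisited — Maris=7, Oak=19, Fern=22, Denton=24. Nearest is Maris (7).
From Maris: distances to unvisited — Oak=12, Denton=20, Fern=23. Nearest is Oak (12).
From Oak: distances to unvisited — Denton=11, Fern=35. Nearest is Denton (11).
From Denton: distances to unvisited — Fern=27. Nearest is Fern (27).
Return Fern→Orwell: 8.
Total = 6 + 8 + 7 + 12 + 11 + 27 + 8 = 79.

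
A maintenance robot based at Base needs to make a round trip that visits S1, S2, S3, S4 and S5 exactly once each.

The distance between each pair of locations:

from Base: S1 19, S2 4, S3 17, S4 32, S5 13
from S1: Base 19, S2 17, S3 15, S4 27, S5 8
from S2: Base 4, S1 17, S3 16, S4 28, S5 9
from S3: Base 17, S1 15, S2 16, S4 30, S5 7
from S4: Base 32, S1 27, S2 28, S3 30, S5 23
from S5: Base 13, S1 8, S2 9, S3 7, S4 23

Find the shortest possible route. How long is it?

Minimum total distance: 91.

With 5 stops there are 5!/2 = 60 distinct round trips (a route and its reverse cost the same).
Base-S1-S2-S3-S4-S5-Base: 19+17+16+30+23+13 = 118
Base-S1-S2-S3-S5-S4-Base: 19+17+16+7+23+32 = 114
Base-S1-S2-S4-S3-S5-Base: 19+17+28+30+7+13 = 114
Base-S1-S2-S4-S5-S3-Base: 19+17+28+23+7+17 = 111
Base-S1-S2-S5-S3-S4-Base: 19+17+9+7+30+32 = 114
Base-S1-S2-S5-S4-S3-Base: 19+17+9+23+30+17 = 115
Base-S1-S3-S2-S4-S5-Base: 19+15+16+28+23+13 = 114
Base-S1-S3-S2-S5-S4-Base: 19+15+16+9+23+32 = 114
Base-S1-S3-S4-S2-S5-Base: 19+15+30+28+9+13 = 114
Base-S1-S3-S4-S5-S2-Base: 19+15+30+23+9+4 = 100
Base-S1-S3-S5-S2-S4-Base: 19+15+7+9+28+32 = 110
Base-S1-S3-S5-S4-S2-Base: 19+15+7+23+28+4 = 96
Base-S1-S4-S2-S3-S5-Base: 19+27+28+16+7+13 = 110
Base-S1-S4-S2-S5-S3-Base: 19+27+28+9+7+17 = 107
… (46 more)
Base-S2-S4-S1-S5-S3-Base: 4+28+27+8+7+17 = 91  ← best
The minimum is 91.
One optimal route: Base → S2 → S4 → S1 → S5 → S3 → Base (or its reverse).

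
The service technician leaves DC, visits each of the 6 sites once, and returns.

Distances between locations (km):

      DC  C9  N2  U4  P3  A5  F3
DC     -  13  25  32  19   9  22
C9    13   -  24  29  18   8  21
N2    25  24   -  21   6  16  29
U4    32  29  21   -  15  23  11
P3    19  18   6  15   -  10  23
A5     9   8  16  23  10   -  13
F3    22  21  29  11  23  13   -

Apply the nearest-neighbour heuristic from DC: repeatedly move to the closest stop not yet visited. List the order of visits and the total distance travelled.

DC → [A5:9 / C9:13 / P3:19 / F3:22 / N2:25 / U4:32] → A5 (9)
A5 → [C9:8 / P3:10 / F3:13 / N2:16 / U4:23] → C9 (8)
C9 → [P3:18 / F3:21 / N2:24 / U4:29] → P3 (18)
P3 → [N2:6 / U4:15 / F3:23] → N2 (6)
N2 → [U4:21 / F3:29] → U4 (21)
U4 → [F3:11] → F3 (11)
Return F3→DC: 22.
Total = 9 + 8 + 18 + 6 + 21 + 11 + 22 = 95.

95 km along DC → A5 → C9 → P3 → N2 → U4 → F3 → DC.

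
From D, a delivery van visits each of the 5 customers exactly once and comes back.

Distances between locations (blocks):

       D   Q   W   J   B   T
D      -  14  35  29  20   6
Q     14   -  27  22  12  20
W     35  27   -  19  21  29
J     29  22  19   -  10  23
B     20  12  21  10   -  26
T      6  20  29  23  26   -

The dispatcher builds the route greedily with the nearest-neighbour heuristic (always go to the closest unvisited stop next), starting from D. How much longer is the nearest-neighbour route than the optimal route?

Excess over optimum: 12 blocks.

From D: T=6, Q=14, B=20, J=29, W=35 → choose T (6).
From T: Q=20, J=23, B=26, W=29 → choose Q (20).
From Q: B=12, J=22, W=27 → choose B (12).
From B: J=10, W=21 → choose J (10).
From J: W=19 → choose W (19).
NN route D → T → Q → B → J → W → D costs 102.
Optimal: D → Q → B → J → W → T → D costs 90 (by enumerating all 60 distinct tours).
Excess = 102 − 90 = 12.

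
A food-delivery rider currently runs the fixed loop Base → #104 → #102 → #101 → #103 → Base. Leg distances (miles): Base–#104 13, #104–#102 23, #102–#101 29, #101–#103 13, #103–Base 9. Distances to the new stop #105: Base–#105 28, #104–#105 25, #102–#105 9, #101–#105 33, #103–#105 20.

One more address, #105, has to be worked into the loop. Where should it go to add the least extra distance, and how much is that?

Insertion cost between consecutive stops i–j is d(i,#105) + d(#105,j) − d(i,j):
  between Base and #104: 28 + 25 − 13 = 40
  between #104 and #102: 25 + 9 − 23 = 11
  between #102 and #101: 9 + 33 − 29 = 13
  between #101 and #103: 33 + 20 − 13 = 40
  between #103 and Base: 20 + 28 − 9 = 39
Cheapest insertion is between #104 and #102, adding 11.
New total = 87 + 11 = 98.

Minimum extra distance: 11 miles, inserting #105 between #104 and #102.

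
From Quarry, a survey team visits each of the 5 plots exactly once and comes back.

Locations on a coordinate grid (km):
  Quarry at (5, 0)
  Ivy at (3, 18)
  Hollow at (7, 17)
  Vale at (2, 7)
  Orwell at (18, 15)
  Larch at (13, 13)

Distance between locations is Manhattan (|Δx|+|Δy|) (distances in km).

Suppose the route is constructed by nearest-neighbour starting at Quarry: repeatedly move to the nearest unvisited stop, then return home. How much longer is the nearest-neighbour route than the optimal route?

Excess over optimum: 4 km.

Quarry: Vale=10, Hollow=19, Ivy=20, Larch=21, Orwell=28 ⇒ Vale
Vale: Ivy=12, Hollow=15, Larch=17, Orwell=24 ⇒ Ivy
Ivy: Hollow=5, Larch=15, Orwell=18 ⇒ Hollow
Hollow: Larch=10, Orwell=13 ⇒ Larch
Larch: Orwell=7 ⇒ Orwell
NN route Quarry → Vale → Ivy → Hollow → Larch → Orwell → Quarry costs 72.
Optimal: Quarry → Vale → Ivy → Hollow → Orwell → Larch → Quarry costs 68 (by enumerating all 60 distinct tours).
Excess = 72 − 68 = 4.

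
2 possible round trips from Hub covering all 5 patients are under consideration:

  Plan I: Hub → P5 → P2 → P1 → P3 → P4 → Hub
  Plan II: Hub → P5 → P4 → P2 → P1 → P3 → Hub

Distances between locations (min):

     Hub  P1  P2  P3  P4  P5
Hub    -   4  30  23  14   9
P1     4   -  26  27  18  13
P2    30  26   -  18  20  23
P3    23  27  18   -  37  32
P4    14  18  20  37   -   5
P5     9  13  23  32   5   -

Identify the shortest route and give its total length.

Shortest is Plan II, total 110 min.

Plan I: 9 + 23 + 26 + 27 + 37 + 14 = 136
Plan II: 9 + 5 + 20 + 26 + 27 + 23 = 110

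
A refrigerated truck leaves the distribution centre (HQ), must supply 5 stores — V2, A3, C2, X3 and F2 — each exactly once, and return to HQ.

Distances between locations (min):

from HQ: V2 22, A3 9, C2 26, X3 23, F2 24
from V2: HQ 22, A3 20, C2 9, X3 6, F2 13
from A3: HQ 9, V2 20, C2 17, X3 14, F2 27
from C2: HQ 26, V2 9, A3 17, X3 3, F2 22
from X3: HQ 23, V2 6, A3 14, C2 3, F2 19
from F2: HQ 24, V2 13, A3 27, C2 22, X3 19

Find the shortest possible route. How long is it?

HQ - V2 - A3 - C2 - X3 - F2 - HQ: 22+20+17+3+19+24 = 105
HQ - V2 - A3 - C2 - F2 - X3 - HQ: 22+20+17+22+19+23 = 123
HQ - V2 - A3 - X3 - C2 - F2 - HQ: 22+20+14+3+22+24 = 105
HQ - V2 - A3 - X3 - F2 - C2 - HQ: 22+20+14+19+22+26 = 123
HQ - V2 - A3 - F2 - C2 - X3 - HQ: 22+20+27+22+3+23 = 117
HQ - V2 - A3 - F2 - X3 - C2 - HQ: 22+20+27+19+3+26 = 117
HQ - V2 - C2 - A3 - X3 - F2 - HQ: 22+9+17+14+19+24 = 105
HQ - V2 - C2 - A3 - F2 - X3 - HQ: 22+9+17+27+19+23 = 117
HQ - V2 - C2 - X3 - A3 - F2 - HQ: 22+9+3+14+27+24 = 99
HQ - V2 - C2 - X3 - F2 - A3 - HQ: 22+9+3+19+27+9 = 89
HQ - V2 - C2 - F2 - A3 - X3 - HQ: 22+9+22+27+14+23 = 117
HQ - V2 - C2 - F2 - X3 - A3 - HQ: 22+9+22+19+14+9 = 95
HQ - V2 - X3 - A3 - C2 - F2 - HQ: 22+6+14+17+22+24 = 105
HQ - V2 - X3 - A3 - F2 - C2 - HQ: 22+6+14+27+22+26 = 117
… (46 more)
HQ - A3 - C2 - X3 - V2 - F2 - HQ: 9+17+3+6+13+24 = 72  ← best
The minimum is 72.
One optimal route: HQ → A3 → C2 → X3 → V2 → F2 → HQ (or its reverse).

Shortest round trip = 72 min.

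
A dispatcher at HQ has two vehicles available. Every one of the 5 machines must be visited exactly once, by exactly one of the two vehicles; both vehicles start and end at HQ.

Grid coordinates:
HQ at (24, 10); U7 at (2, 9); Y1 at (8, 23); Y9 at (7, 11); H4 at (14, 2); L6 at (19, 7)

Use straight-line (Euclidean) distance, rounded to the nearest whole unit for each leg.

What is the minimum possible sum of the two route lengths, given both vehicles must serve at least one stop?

Minimum combined distance: 77.

Try each way of splitting the stops between the two vehicles (each non-empty) and, for each split, find the best tour for each vehicle:
  {U7} + {Y1, Y9, H4, L6}: 44 + 57 = 101
  {Y1} + {U7, Y9, H4, L6}: 42 + 49 = 91
  {U7, Y1} + {Y9, H4, L6}: 58 + 41 = 99
  {Y9} + {U7, Y1, H4, L6}: 34 + 63 = 97
  {U7, Y9} + {Y1, H4, L6}: 44 + 56 = 100
  {Y1, Y9} + {U7, H4, L6}: 50 + 49 = 99
  … (15 splits in total)
  {U7, Y1, Y9, H4} + {L6}: 65 + 12 = 77  ← best
Best: vehicle 1 HQ → Y1 → U7 → Y9 → H4 → HQ = 65; vehicle 2 HQ → L6 → HQ = 12; combined 77.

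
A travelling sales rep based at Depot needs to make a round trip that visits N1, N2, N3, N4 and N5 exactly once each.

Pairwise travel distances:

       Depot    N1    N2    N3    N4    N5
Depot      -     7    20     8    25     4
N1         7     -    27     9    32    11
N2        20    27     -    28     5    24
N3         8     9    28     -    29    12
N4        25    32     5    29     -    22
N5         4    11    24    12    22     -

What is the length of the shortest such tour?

Shortest round trip = 75.

There are 60 distinct closed tours to check (reversals are equivalent).
Depot - N1 - N2 - N3 - N4 - N5 - Depot: 7+27+28+29+22+4 = 117
Depot - N1 - N2 - N3 - N5 - N4 - Depot: 7+27+28+12+22+25 = 121
Depot - N1 - N2 - N4 - N3 - N5 - Depot: 7+27+5+29+12+4 = 84
Depot - N1 - N2 - N4 - N5 - N3 - Depot: 7+27+5+22+12+8 = 81
Depot - N1 - N2 - N5 - N3 - N4 - Depot: 7+27+24+12+29+25 = 124
Depot - N1 - N2 - N5 - N4 - N3 - Depot: 7+27+24+22+29+8 = 117
Depot - N1 - N3 - N2 - N4 - N5 - Depot: 7+9+28+5+22+4 = 75
Depot - N1 - N3 - N2 - N5 - N4 - Depot: 7+9+28+24+22+25 = 115
Depot - N1 - N3 - N4 - N2 - N5 - Depot: 7+9+29+5+24+4 = 78
Depot - N1 - N3 - N4 - N5 - N2 - Depot: 7+9+29+22+24+20 = 111
Depot - N1 - N3 - N5 - N2 - N4 - Depot: 7+9+12+24+5+25 = 82
Depot - N1 - N3 - N5 - N4 - N2 - Depot: 7+9+12+22+5+20 = 75
Depot - N1 - N4 - N2 - N3 - N5 - Depot: 7+32+5+28+12+4 = 88
Depot - N1 - N4 - N2 - N5 - N3 - Depot: 7+32+5+24+12+8 = 88
… (46 more)
The minimum is 75.
One optimal route: Depot → N1 → N3 → N2 → N4 → N5 → Depot (or its reverse).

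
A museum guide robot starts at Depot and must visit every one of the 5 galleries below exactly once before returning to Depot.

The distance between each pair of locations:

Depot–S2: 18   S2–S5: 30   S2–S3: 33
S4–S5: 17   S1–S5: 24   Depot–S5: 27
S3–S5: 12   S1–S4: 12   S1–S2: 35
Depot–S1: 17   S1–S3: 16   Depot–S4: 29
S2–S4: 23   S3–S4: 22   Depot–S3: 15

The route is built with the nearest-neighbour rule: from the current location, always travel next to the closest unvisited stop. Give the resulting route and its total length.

109 along Depot → S3 → S5 → S4 → S1 → S2 → Depot.

At Depot the remaining stops are S3 15, S1 17, S2 18, S5 27, S4 29; go to S3.
At S3 the remaining stops are S5 12, S1 16, S4 22, S2 33; go to S5.
At S5 the remaining stops are S4 17, S1 24, S2 30; go to S4.
At S4 the remaining stops are S1 12, S2 23; go to S1.
At S1 the remaining stops are S2 35; go to S2.
Return S2→Depot: 18.
Total = 15 + 12 + 17 + 12 + 35 + 18 = 109.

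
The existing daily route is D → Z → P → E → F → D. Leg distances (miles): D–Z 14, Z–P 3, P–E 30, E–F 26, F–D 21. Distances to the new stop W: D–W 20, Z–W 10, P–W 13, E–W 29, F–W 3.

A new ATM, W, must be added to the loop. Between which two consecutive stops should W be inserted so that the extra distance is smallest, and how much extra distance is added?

Minimum extra distance: 2 miles, inserting W between F and D.

Insertion cost between consecutive stops i–j is d(i,W) + d(W,j) − d(i,j):
  between D and Z: 20 + 10 − 14 = 16
  between Z and P: 10 + 13 − 3 = 20
  between P and E: 13 + 29 − 30 = 12
  between E and F: 29 + 3 − 26 = 6
  between F and D: 3 + 20 − 21 = 2
Cheapest insertion is between F and D, adding 2.
New total = 94 + 2 = 96.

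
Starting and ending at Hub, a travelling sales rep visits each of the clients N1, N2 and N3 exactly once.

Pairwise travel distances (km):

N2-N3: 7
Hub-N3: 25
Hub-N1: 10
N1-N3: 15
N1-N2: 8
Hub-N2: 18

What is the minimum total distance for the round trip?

Minimum total distance: 50 km.

There are 3 distinct closed tours to check (reversals are equivalent).
Hub-N1-N2-N3-Hub: 10+8+7+25 = 50
Hub-N1-N3-N2-Hub: 10+15+7+18 = 50
Hub-N2-N1-N3-Hub: 18+8+15+25 = 66
The minimum is 50.
One optimal route: Hub → N1 → N2 → N3 → Hub (or its reverse).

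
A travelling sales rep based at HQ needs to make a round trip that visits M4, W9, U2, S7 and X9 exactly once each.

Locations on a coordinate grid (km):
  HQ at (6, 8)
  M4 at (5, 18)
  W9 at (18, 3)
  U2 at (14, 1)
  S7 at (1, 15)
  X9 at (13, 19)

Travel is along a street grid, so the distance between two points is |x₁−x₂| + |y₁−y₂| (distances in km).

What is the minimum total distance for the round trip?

70 km — the shortest possible round trip.

HQ - M4 - W9 - U2 - S7 - X9 - HQ: 11+28+6+27+16+18 = 106
HQ - M4 - W9 - U2 - X9 - S7 - HQ: 11+28+6+19+16+12 = 92
HQ - M4 - W9 - S7 - U2 - X9 - HQ: 11+28+29+27+19+18 = 132
HQ - M4 - W9 - S7 - X9 - U2 - HQ: 11+28+29+16+19+15 = 118
HQ - M4 - W9 - X9 - U2 - S7 - HQ: 11+28+21+19+27+12 = 118
HQ - M4 - W9 - X9 - S7 - U2 - HQ: 11+28+21+16+27+15 = 118
HQ - M4 - U2 - W9 - S7 - X9 - HQ: 11+26+6+29+16+18 = 106
HQ - M4 - U2 - W9 - X9 - S7 - HQ: 11+26+6+21+16+12 = 92
HQ - M4 - U2 - S7 - W9 - X9 - HQ: 11+26+27+29+21+18 = 132
HQ - M4 - U2 - S7 - X9 - W9 - HQ: 11+26+27+16+21+17 = 118
HQ - M4 - U2 - X9 - W9 - S7 - HQ: 11+26+19+21+29+12 = 118
HQ - M4 - U2 - X9 - S7 - W9 - HQ: 11+26+19+16+29+17 = 118
HQ - M4 - S7 - W9 - U2 - X9 - HQ: 11+7+29+6+19+18 = 90
HQ - M4 - S7 - W9 - X9 - U2 - HQ: 11+7+29+21+19+15 = 102
… (46 more)
HQ - W9 - U2 - X9 - M4 - S7 - HQ: 17+6+19+9+7+12 = 70  ← best
The minimum is 70.
One optimal route: HQ → W9 → U2 → X9 → M4 → S7 → HQ (or its reverse).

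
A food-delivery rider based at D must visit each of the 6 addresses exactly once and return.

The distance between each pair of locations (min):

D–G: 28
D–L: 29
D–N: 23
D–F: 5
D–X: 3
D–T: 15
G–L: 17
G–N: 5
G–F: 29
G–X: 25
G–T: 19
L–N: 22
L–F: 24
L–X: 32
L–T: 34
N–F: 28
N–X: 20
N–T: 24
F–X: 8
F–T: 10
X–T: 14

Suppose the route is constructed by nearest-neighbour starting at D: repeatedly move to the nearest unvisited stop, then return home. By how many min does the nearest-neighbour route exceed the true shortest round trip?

Excess over optimum: 4 min.

D: X=3, F=5, T=15, N=23, G=28, L=29 ⇒ X
X: F=8, T=14, N=20, G=25, L=32 ⇒ F
F: T=10, L=24, N=28, G=29 ⇒ T
T: G=19, N=24, L=34 ⇒ G
G: N=5, L=17 ⇒ N
N: L=22 ⇒ L
NN route D → X → F → T → G → N → L → D costs 96.
Optimal: D → F → L → G → N → T → X → D costs 92 (by enumerating all 360 distinct tours).
Excess = 96 − 92 = 4.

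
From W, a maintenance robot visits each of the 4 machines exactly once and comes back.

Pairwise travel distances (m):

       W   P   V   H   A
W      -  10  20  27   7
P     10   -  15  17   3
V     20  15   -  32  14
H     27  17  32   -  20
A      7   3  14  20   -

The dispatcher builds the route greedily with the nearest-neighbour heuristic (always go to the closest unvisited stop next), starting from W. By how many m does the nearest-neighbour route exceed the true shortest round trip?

W: A=7, P=10, V=20, H=27 ⇒ A
A: P=3, V=14, H=20 ⇒ P
P: V=15, H=17 ⇒ V
V: H=32 ⇒ H
NN route W → A → P → V → H → W costs 84.
Optimal: W → V → P → H → A → W costs 79 (by enumerating all 12 distinct tours).
Excess = 84 − 79 = 5.

5 m longer than the optimal tour.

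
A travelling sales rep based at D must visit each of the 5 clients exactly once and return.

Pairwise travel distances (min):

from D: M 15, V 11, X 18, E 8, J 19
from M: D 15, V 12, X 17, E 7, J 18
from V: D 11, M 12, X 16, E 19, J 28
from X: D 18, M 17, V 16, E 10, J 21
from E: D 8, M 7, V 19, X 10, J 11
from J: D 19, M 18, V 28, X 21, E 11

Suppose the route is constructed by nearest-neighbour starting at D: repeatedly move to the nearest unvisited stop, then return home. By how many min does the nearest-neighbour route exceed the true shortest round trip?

D: E=8, V=11, M=15, X=18, J=19 ⇒ E
E: M=7, X=10, J=11, V=19 ⇒ M
M: V=12, X=17, J=18 ⇒ V
V: X=16, J=28 ⇒ X
X: J=21 ⇒ J
NN route D → E → M → V → X → J → D costs 83.
Optimal: D → V → M → X → E → J → D costs 80 (by enumerating all 60 distinct tours).
Excess = 83 − 80 = 3.

Excess over optimum: 3 min.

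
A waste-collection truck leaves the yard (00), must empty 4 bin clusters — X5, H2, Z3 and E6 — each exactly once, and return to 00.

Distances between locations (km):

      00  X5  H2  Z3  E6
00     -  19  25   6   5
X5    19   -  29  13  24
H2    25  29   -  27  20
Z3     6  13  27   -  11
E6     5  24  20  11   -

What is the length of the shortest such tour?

73 km — the shortest possible round trip.

There are 12 distinct closed tours to check (reversals are equivalent).
00 → X5 → H2 → Z3 → E6 → 00: 19+29+27+11+5 = 91
00 → X5 → H2 → E6 → Z3 → 00: 19+29+20+11+6 = 85
00 → X5 → Z3 → H2 → E6 → 00: 19+13+27+20+5 = 84
00 → X5 → Z3 → E6 → H2 → 00: 19+13+11+20+25 = 88
00 → X5 → E6 → H2 → Z3 → 00: 19+24+20+27+6 = 96
00 → X5 → E6 → Z3 → H2 → 00: 19+24+11+27+25 = 106
00 → H2 → X5 → Z3 → E6 → 00: 25+29+13+11+5 = 83
00 → H2 → X5 → E6 → Z3 → 00: 25+29+24+11+6 = 95
00 → H2 → Z3 → X5 → E6 → 00: 25+27+13+24+5 = 94
00 → H2 → E6 → X5 → Z3 → 00: 25+20+24+13+6 = 88
00 → Z3 → X5 → H2 → E6 → 00: 6+13+29+20+5 = 73
00 → Z3 → H2 → X5 → E6 → 00: 6+27+29+24+5 = 91
The minimum is 73.
One optimal route: 00 → Z3 → X5 → H2 → E6 → 00 (or its reverse).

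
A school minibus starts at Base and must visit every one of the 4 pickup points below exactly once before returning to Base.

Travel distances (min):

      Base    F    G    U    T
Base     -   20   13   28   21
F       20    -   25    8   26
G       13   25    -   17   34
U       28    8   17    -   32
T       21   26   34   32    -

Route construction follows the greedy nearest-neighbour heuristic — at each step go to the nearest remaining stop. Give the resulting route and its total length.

From Base: distances to unvisited — G=13, F=20, T=21, U=28. Nearest is G (13).
From G: distances to unvisited — U=17, F=25, T=34. Nearest is U (17).
From U: distances to unvisited — F=8, T=32. Nearest is F (8).
From F: distances to unvisited — T=26. Nearest is T (26).
Return T→Base: 21.
Total = 13 + 17 + 8 + 26 + 21 = 85.

Nearest-neighbour total = 85 min; route Base → G → U → F → T → Base.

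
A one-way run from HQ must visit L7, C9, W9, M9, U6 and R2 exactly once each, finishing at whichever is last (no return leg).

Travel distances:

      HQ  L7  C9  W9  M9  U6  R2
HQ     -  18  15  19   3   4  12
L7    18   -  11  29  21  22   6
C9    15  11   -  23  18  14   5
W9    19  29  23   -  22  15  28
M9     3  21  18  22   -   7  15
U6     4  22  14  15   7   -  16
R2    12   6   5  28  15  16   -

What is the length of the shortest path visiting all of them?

There are 6! = 720 possible orderings.
HQ → L7 → C9 → W9 → M9 → U6 → R2: 18+11+23+22+7+16 = 97
HQ → L7 → C9 → W9 → M9 → R2 → U6: 18+11+23+22+15+16 = 105
HQ → L7 → C9 → W9 → U6 → M9 → R2: 18+11+23+15+7+15 = 89
HQ → L7 → C9 → W9 → U6 → R2 → M9: 18+11+23+15+16+15 = 98
HQ → L7 → C9 → W9 → R2 → M9 → U6: 18+11+23+28+15+7 = 102
HQ → L7 → C9 → W9 → R2 → U6 → M9: 18+11+23+28+16+7 = 103
HQ → L7 → C9 → M9 → W9 → U6 → R2: 18+11+18+22+15+16 = 100
HQ → L7 → C9 → M9 → W9 → R2 → U6: 18+11+18+22+28+16 = 113
… (712 more)
HQ → M9 → U6 → W9 → C9 → R2 → L7: 3+7+15+23+5+6 = 59  ← best
The minimum is 59.
One shortest path: HQ → M9 → U6 → W9 → C9 → R2 → L7.

Minimum one-way distance = 59.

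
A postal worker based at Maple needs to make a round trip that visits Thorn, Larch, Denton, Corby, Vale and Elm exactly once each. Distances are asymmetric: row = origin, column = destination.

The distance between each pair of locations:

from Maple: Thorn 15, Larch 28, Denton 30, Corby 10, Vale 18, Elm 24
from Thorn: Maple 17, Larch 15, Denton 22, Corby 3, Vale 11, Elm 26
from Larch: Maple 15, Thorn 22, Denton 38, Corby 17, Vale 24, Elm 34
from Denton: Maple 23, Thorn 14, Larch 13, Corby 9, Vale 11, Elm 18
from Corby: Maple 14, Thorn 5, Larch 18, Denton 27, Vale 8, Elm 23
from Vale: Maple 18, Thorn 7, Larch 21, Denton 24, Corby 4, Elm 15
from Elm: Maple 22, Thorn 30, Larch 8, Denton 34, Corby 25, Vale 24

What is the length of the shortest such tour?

Maple → Thorn → Larch → Denton → Corby → Vale → Elm → Maple: 15+15+38+9+8+15+22 = 122
Maple → Thorn → Larch → Denton → Corby → Elm → Vale → Maple: 15+15+38+9+23+24+18 = 142
Maple → Thorn → Larch → Denton → Vale → Corby → Elm → Maple: 15+15+38+11+4+23+22 = 128
Maple → Thorn → Larch → Denton → Vale → Elm → Corby → Maple: 15+15+38+11+15+25+14 = 133
Maple → Thorn → Larch → Denton → Elm → Corby → Vale → Maple: 15+15+38+18+25+8+18 = 137
Maple → Thorn → Larch → Denton → Elm → Vale → Corby → Maple: 15+15+38+18+24+4+14 = 128
Maple → Thorn → Larch → Corby → Denton → Vale → Elm → Maple: 15+15+17+27+11+15+22 = 122
Maple → Thorn → Larch → Corby → Denton → Elm → Vale → Maple: 15+15+17+27+18+24+18 = 134
… (712 more)
Maple → Corby → Thorn → Denton → Vale → Elm → Larch → Maple: 10+5+22+11+15+8+15 = 86  ← best
The minimum is 86.
One optimal route: Maple → Corby → Thorn → Denton → Vale → Elm → Larch → Maple.

86 — the shortest possible round trip.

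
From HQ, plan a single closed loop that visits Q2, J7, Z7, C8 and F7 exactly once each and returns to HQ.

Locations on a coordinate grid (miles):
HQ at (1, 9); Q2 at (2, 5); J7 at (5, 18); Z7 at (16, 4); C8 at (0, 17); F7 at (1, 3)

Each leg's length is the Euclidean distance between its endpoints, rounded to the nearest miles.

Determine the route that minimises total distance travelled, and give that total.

Minimum total distance: 52 miles.

With 5 stops there are 5!/2 = 60 distinct round trips (a route and its reverse cost the same).
HQ→Q2→J7→Z7→C8→F7→HQ: 4+13+18+21+14+6 = 76
HQ→Q2→J7→Z7→F7→C8→HQ: 4+13+18+15+14+8 = 72
HQ→Q2→J7→C8→Z7→F7→HQ: 4+13+5+21+15+6 = 64
HQ→Q2→J7→C8→F7→Z7→HQ: 4+13+5+14+15+16 = 67
HQ→Q2→J7→F7→Z7→C8→HQ: 4+13+16+15+21+8 = 77
HQ→Q2→J7→F7→C8→Z7→HQ: 4+13+16+14+21+16 = 84
HQ→Q2→Z7→J7→C8→F7→HQ: 4+14+18+5+14+6 = 61
HQ→Q2→Z7→J7→F7→C8→HQ: 4+14+18+16+14+8 = 74
HQ→Q2→Z7→C8→J7→F7→HQ: 4+14+21+5+16+6 = 66
HQ→Q2→Z7→C8→F7→J7→HQ: 4+14+21+14+16+10 = 79
HQ→Q2→Z7→F7→J7→C8→HQ: 4+14+15+16+5+8 = 62
HQ→Q2→Z7→F7→C8→J7→HQ: 4+14+15+14+5+10 = 62
HQ→Q2→C8→J7→Z7→F7→HQ: 4+12+5+18+15+6 = 60
HQ→Q2→C8→J7→F7→Z7→HQ: 4+12+5+16+15+16 = 68
… (46 more)
HQ→Q2→F7→Z7→J7→C8→HQ: 4+2+15+18+5+8 = 52  ← best
The minimum is 52.
One optimal route: HQ → Q2 → F7 → Z7 → J7 → C8 → HQ (or its reverse).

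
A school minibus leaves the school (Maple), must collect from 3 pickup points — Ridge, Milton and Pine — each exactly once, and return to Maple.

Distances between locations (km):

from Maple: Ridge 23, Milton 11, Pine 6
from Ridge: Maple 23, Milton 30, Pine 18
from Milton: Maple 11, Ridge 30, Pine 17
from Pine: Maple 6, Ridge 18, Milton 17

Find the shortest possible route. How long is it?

With 3 stops there are 3!/2 = 3 distinct round trips (a route and its reverse cost the same).
Maple → Ridge → Milton → Pine → Maple: 23+30+17+6 = 76
Maple → Ridge → Pine → Milton → Maple: 23+18+17+11 = 69
Maple → Milton → Ridge → Pine → Maple: 11+30+18+6 = 65
The minimum is 65.
One optimal route: Maple → Milton → Ridge → Pine → Maple (or its reverse).

Shortest round trip = 65 km.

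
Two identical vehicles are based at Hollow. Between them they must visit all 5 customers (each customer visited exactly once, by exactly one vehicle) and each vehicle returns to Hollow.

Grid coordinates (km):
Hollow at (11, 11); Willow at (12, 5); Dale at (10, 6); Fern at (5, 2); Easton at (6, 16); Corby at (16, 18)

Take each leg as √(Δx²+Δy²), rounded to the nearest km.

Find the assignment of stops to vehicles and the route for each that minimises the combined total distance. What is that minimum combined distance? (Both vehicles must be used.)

Try each way of splitting the stops between the two vehicles (each non-empty) and, for each split, find the best tour for each vehicle:
  {Willow} + {Dale, Fern, Easton, Corby}: 12 + 44 = 56
  {Dale} + {Willow, Fern, Easton, Corby}: 10 + 47 = 57
  {Willow, Dale} + {Fern, Easton, Corby}: 13 + 44 = 57
  {Fern} + {Willow, Dale, Easton, Corby}: 22 + 38 = 60
  {Willow, Fern} + {Dale, Easton, Corby}: 25 + 35 = 60
  {Dale, Fern} + {Willow, Easton, Corby}: 22 + 37 = 59
  … (15 splits in total)
  {Willow, Dale, Fern} + {Easton, Corby}: 25 + 26 = 51  ← best
Best: vehicle 1 Hollow → Willow → Dale → Fern → Hollow = 25; vehicle 2 Hollow → Easton → Corby → Hollow = 26; combined 51.

Minimum combined distance: 51 km.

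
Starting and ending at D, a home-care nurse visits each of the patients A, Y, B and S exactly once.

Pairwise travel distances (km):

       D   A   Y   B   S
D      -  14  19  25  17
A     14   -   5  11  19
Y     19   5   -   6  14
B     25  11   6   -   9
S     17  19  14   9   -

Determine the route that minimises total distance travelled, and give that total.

D - A - Y - B - S - D: 14+5+6+9+17 = 51
D - A - Y - S - B - D: 14+5+14+9+25 = 67
D - A - B - Y - S - D: 14+11+6+14+17 = 62
D - A - B - S - Y - D: 14+11+9+14+19 = 67
D - A - S - Y - B - D: 14+19+14+6+25 = 78
D - A - S - B - Y - D: 14+19+9+6+19 = 67
D - Y - A - B - S - D: 19+5+11+9+17 = 61
D - Y - A - S - B - D: 19+5+19+9+25 = 77
D - Y - B - A - S - D: 19+6+11+19+17 = 72
D - Y - S - A - B - D: 19+14+19+11+25 = 88
D - B - A - Y - S - D: 25+11+5+14+17 = 72
D - B - Y - A - S - D: 25+6+5+19+17 = 72
The minimum is 51.
One optimal route: D → A → Y → B → S → D (or its reverse).

Minimum total distance: 51 km.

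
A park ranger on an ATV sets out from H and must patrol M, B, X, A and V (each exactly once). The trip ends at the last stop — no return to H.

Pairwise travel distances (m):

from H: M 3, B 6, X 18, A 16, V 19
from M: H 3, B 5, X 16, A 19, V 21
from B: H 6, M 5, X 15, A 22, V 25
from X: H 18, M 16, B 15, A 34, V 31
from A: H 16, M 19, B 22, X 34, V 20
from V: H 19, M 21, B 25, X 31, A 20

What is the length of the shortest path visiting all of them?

74 m — the minimum one-way total.

There are 5! = 120 possible orderings.
H→M→B→X→A→V: 3+5+15+34+20 = 77
H→M→B→X→V→A: 3+5+15+31+20 = 74
H→M→B→A→X→V: 3+5+22+34+31 = 95
H→M→B→A→V→X: 3+5+22+20+31 = 81
H→M→B→V→X→A: 3+5+25+31+34 = 98
H→M→B→V→A→X: 3+5+25+20+34 = 87
H→M→X→B→A→V: 3+16+15+22+20 = 76
H→M→X→B→V→A: 3+16+15+25+20 = 79
H→M→X→A→B→V: 3+16+34+22+25 = 100
H→M→X→A→V→B: 3+16+34+20+25 = 98
H→M→X→V→B→A: 3+16+31+25+22 = 97
H→M→X→V→A→B: 3+16+31+20+22 = 92
H→M→A→B→X→V: 3+19+22+15+31 = 90
H→M→A→B→V→X: 3+19+22+25+31 = 100
… (106 more)
The minimum is 74.
One shortest path: H → M → B → X → V → A.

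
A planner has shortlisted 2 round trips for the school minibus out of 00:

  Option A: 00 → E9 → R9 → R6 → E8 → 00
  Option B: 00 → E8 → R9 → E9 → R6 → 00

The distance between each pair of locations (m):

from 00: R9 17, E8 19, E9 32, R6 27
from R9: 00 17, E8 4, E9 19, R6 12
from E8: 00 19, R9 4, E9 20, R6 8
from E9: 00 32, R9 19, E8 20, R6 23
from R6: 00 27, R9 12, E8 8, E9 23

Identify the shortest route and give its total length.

90 m — Option A is the shortest.

Option A: 32 + 19 + 12 + 8 + 19 = 90
Option B: 19 + 4 + 19 + 23 + 27 = 92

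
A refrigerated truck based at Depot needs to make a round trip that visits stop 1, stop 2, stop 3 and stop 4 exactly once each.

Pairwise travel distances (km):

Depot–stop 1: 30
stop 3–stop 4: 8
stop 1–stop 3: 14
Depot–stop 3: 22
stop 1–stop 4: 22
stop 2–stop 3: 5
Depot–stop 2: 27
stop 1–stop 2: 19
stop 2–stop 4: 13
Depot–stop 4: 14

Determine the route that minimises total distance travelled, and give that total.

Depot → stop 1 → stop 2 → stop 3 → stop 4 → Depot: 30+19+5+8+14 = 76
Depot → stop 1 → stop 2 → stop 4 → stop 3 → Depot: 30+19+13+8+22 = 92
Depot → stop 1 → stop 3 → stop 2 → stop 4 → Depot: 30+14+5+13+14 = 76
Depot → stop 1 → stop 3 → stop 4 → stop 2 → Depot: 30+14+8+13+27 = 92
Depot → stop 1 → stop 4 → stop 2 → stop 3 → Depot: 30+22+13+5+22 = 92
Depot → stop 1 → stop 4 → stop 3 → stop 2 → Depot: 30+22+8+5+27 = 92
Depot → stop 2 → stop 1 → stop 3 → stop 4 → Depot: 27+19+14+8+14 = 82
Depot → stop 2 → stop 1 → stop 4 → stop 3 → Depot: 27+19+22+8+22 = 98
Depot → stop 2 → stop 3 → stop 1 → stop 4 → Depot: 27+5+14+22+14 = 82
Depot → stop 2 → stop 4 → stop 1 → stop 3 → Depot: 27+13+22+14+22 = 98
Depot → stop 3 → stop 1 → stop 2 → stop 4 → Depot: 22+14+19+13+14 = 82
Depot → stop 3 → stop 2 → stop 1 → stop 4 → Depot: 22+5+19+22+14 = 82
The minimum is 76.
One optimal route: Depot → stop 1 → stop 2 → stop 3 → stop 4 → Depot (or its reverse).

Minimum total distance: 76 km.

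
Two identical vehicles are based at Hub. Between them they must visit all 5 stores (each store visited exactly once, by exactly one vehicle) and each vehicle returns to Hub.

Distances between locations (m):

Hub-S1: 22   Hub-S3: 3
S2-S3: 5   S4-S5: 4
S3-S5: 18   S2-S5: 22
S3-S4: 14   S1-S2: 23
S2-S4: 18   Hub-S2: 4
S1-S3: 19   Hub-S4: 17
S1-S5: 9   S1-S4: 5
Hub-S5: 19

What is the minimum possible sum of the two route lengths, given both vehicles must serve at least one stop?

58 m — the smallest possible combined total.

There are 2^4 − 1 = 15 ways to divide the 5 stops into two non-empty groups. For each, the best each vehicle can do is its own shortest tour through its group:
  {S1} + {S2, S3, S4, S5}: 44 + 46 = 90
  {S2} + {S1, S3, S4, S5}: 8 + 50 = 58
  {S1, S2} + {S3, S4, S5}: 49 + 40 = 89
  {S3} + {S1, S2, S4, S5}: 6 + 55 = 61
  {S1, S3} + {S2, S4, S5}: 44 + 45 = 89
  {S2, S3} + {S1, S4, S5}: 12 + 50 = 62
  … (15 splits in total)
Best: vehicle 1 Hub → S2 → Hub = 8; vehicle 2 Hub → S3 → S1 → S4 → S5 → Hub = 50; combined 58.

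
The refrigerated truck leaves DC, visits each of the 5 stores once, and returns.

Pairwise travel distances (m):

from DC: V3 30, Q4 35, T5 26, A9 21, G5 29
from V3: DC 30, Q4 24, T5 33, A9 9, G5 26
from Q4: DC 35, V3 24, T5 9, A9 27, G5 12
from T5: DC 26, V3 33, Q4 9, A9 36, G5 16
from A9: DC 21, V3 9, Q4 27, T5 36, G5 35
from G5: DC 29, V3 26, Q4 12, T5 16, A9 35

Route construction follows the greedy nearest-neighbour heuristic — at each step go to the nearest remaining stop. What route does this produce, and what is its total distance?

Total distance 108 m via the nearest-neighbour route DC → A9 → V3 → Q4 → T5 → G5 → DC.

From DC: distances to unvisited — A9=21, T5=26, G5=29, V3=30, Q4=35. Nearest is A9 (21).
From A9: distances to unvisited — V3=9, Q4=27, G5=35, T5=36. Nearest is V3 (9).
From V3: distances to unvisited — Q4=24, G5=26, T5=33. Nearest is Q4 (24).
From Q4: distances to unvisited — T5=9, G5=12. Nearest is T5 (9).
From T5: distances to unvisited — G5=16. Nearest is G5 (16).
Return G5→DC: 29.
Total = 21 + 9 + 24 + 9 + 16 + 29 = 108.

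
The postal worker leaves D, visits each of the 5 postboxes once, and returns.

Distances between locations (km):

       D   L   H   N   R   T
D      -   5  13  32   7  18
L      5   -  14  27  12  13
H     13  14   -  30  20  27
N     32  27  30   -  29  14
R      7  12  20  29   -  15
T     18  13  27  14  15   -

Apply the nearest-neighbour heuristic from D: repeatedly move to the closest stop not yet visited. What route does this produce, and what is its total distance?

At D the remaining stops are L 5, R 7, H 13, T 18, N 32; go to L.
At L the remaining stops are R 12, T 13, H 14, N 27; go to R.
At R the remaining stops are T 15, H 20, N 29; go to T.
At T the remaining stops are N 14, H 27; go to N.
At N the remaining stops are H 30; go to H.
Return H→D: 13.
Total = 5 + 12 + 15 + 14 + 30 + 13 = 89.

89 km along D → L → R → T → N → H → D.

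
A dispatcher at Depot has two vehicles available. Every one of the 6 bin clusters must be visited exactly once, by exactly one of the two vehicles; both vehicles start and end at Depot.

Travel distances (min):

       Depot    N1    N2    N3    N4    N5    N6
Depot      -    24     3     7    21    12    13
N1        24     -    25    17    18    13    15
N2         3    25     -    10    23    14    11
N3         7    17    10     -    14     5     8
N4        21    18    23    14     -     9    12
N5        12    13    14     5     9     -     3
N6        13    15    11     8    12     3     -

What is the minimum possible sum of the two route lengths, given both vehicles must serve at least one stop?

Minimum combined distance: 73 min.

Try each way of splitting the stops between the two vehicles (each non-empty) and, for each split, find the best tour for each vehicle:
  {N1} + {N2, N3, N4, N5, N6}: 48 + 47 = 95
  {N2} + {N1, N3, N4, N5, N6}: 6 + 67 = 73
  {N1, N2} + {N3, N4, N5, N6}: 52 + 46 = 98
  {N3} + {N1, N2, N4, N5, N6}: 14 + 68 = 82
  {N1, N3} + {N2, N4, N5, N6}: 48 + 47 = 95
  {N2, N3} + {N1, N4, N5, N6}: 20 + 67 = 87
  … (31 splits in total)
Best: vehicle 1 Depot → N2 → Depot = 6; vehicle 2 Depot → N3 → N1 → N4 → N5 → N6 → Depot = 67; combined 73.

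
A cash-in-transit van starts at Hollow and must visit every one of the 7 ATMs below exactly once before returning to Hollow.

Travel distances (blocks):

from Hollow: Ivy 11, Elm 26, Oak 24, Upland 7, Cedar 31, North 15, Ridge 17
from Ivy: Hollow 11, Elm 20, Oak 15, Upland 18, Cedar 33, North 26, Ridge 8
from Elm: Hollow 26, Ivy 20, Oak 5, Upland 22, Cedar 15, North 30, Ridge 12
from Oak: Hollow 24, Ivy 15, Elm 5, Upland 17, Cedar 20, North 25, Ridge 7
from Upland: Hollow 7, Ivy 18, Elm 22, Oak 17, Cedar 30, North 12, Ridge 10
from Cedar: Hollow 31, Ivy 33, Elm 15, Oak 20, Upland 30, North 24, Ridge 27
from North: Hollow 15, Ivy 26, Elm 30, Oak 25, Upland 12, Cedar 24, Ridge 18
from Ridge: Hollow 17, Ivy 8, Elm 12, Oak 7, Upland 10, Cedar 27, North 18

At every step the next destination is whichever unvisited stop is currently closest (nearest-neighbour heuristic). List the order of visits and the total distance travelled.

Nearest-neighbour total = 105 blocks; route Hollow → Upland → Ridge → Oak → Elm → Cedar → North → Ivy → Hollow.

From Hollow: distances to unvisited — Upland=7, Ivy=11, North=15, Ridge=17, Oak=24, Elm=26, Cedar=31. Nearest is Upland (7).
From Upland: distances to unvisited — Ridge=10, North=12, Oak=17, Ivy=18, Elm=22, Cedar=30. Nearest is Ridge (10).
From Ridge: distances to unvisited — Oak=7, Ivy=8, Elm=12, North=18, Cedar=27. Nearest is Oak (7).
From Oak: distances to unvisited — Elm=5, Ivy=15, Cedar=20, North=25. Nearest is Elm (5).
From Elm: distances to unvisited — Cedar=15, Ivy=20, North=30. Nearest is Cedar (15).
From Cedar: distances to unvisited — North=24, Ivy=33. Nearest is North (24).
From North: distances to unvisited — Ivy=26. Nearest is Ivy (26).
Return Ivy→Hollow: 11.
Total = 7 + 10 + 7 + 5 + 15 + 24 + 26 + 11 = 105.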